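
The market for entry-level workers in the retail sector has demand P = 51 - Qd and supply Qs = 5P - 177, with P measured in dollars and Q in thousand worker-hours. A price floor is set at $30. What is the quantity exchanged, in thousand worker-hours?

Rearranging demand gives Qd = 51 - P. Equilibrium: 51 - P = 5P - 177, so 228 = 6P and P* = 38, Q* = 13.
The floor of 30 is below the equilibrium price 38, so it is not binding; the market clears at P* = 38, Q* = 13.

13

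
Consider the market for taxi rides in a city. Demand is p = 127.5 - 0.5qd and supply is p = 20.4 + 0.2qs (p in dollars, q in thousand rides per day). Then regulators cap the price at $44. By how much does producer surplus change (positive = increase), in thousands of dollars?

Rearranging demand gives qd = 255 - 2p; rearranging supply gives qs = 5p - 102. Setting quantity demanded equal to quantity supplied, 255 - 2p = 5p - 102, gives p* = 51 and q* = 153.
Since 44 < 51, the ceiling is binding.
At p = 44: qd = 255 - 2·44 = 167 and qs = 5·44 - 102 = 118.
Producer surplus without the control is ½ · (51 - 20.4) · 153 = 2340.9.
With the ceiling, producers sell 118 units at 44, so PS = ½ · (44 - 20.4) · 118 = 1392.4.
Change in producer surplus = 1392.4 - 2340.9 = -948.5.

-948.5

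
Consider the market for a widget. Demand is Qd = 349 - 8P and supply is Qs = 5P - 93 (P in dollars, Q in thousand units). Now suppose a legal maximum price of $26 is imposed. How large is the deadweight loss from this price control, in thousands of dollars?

260

Without the control the market clears where 349 - 8P = 5P - 93, i.e. P* = 34 and Q* = 77.
The ceiling of 26 is below the equilibrium price 34, so it binds.
At P = 26: Qd = 349 - 8·26 = 141 and Qs = 5·26 - 93 = 37.
Quantity traded falls to 37. At Q = 37 the demand price is (349 - 37)/8 = 39 and the supply price is (93 + 37)/5 = 26.
Deadweight loss = ½ · (39 - 26) · (77 - 37) = ½ · 13 · 40 = 260.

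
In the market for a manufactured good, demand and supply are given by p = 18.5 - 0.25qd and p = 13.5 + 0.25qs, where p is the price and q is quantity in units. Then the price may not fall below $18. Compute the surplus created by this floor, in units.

16

Rearranging demand gives qd = 74 - 4p; rearranging supply gives qs = 4p - 54. In a free market, 74 - 4p = 4p - 54 gives the equilibrium p* = 16, q* = 10.
The floor of 18 is above the equilibrium price 16, so it binds.
At p = 18: qd = 74 - 4·18 = 2 and qs = 4·18 - 54 = 18.
Surplus = qs - qd = 18 - 2 = 16.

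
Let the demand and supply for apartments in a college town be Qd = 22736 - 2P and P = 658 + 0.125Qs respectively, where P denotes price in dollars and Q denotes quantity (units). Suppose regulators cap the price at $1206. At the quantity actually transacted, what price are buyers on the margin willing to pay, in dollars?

9176

Rearranging supply gives Qs = 8P - 5264. Equilibrium: 22736 - 2P = 8P - 5264, so 28000 = 10P and P* = 2800, Q* = 17136.
Since 1206 < 2800, the ceiling is binding.
At P = 1206: Qd = 22736 - 2·1206 = 20324 and Qs = 8·1206 - 5264 = 4384.
Only 4384 units reach the market. On the demand curve, the marginal buyer's willingness to pay at Q = 4384 is (22736 - 4384)/2 = 9176.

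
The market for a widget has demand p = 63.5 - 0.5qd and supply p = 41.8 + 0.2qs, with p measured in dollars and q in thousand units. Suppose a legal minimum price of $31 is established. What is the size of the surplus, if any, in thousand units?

Rearranging demand gives qd = 127 - 2p; rearranging supply gives qs = 5p - 209. Without the control the market clears where 127 - 2p = 5p - 209, i.e. p* = 48 and q* = 31.
The floor of 31 is below the equilibrium price 48, so it is not binding; the market clears at p* = 48, q* = 31.
Since the control does not bind, there is no surplus.

0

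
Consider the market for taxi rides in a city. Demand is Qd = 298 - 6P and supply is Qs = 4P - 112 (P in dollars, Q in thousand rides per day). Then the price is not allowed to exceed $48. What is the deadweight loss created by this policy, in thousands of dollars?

Equilibrium: 298 - 6P = 4P - 112, so 410 = 10P and P* = 41, Q* = 52.
Since 48 is above P* = 41, the ceiling does not bind and the free-market outcome prevails.
Since the control does not bind, no trades are prevented and deadweight loss is zero.

0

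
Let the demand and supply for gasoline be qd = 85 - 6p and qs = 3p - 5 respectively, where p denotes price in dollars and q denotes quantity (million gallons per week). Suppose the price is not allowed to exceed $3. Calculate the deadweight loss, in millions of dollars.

Setting quantity demanded equal to quantity supplied, 85 - 6p = 3p - 5, gives p* = 10 and q* = 25.
Since 3 < 10, the ceiling is binding.
At p = 3: qd = 85 - 6·3 = 67 and qs = 3·3 - 5 = 4.
Quantity traded falls to 4. At q = 4 the demand price is (85 - 4)/6 = 13.5 and the supply price is (5 + 4)/3 = 3.
Deadweight loss = ½ · (13.5 - 3) · (25 - 4) = ½ · 10.5 · 21 = 110.25.

110.25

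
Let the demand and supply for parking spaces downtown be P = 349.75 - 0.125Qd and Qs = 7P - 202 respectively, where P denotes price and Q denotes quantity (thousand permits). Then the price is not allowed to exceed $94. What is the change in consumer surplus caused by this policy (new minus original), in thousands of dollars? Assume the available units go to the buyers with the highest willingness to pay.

13925.75

Rearranging demand gives Qd = 2798 - 8P. Equilibrium: 2798 - 8P = 7P - 202, so 3000 = 15P and P* = 200, Q* = 1198.
Since 94 < 200, the ceiling is binding.
At P = 94: Qd = 2798 - 8·94 = 2046 and Qs = 7·94 - 202 = 456.
Consumer surplus without the control is ½ · (349.75 - 200) · 1198 = 89700.25.
With the ceiling, 456 units are sold at 94 (assume they go to the highest-value buyers). The demand price at Q = 456 is 292.75, so CS = ½ · [(349.75 - 94) + (292.75 - 94)] · 456 = 103626.
Change in consumer surplus = 103626 - 89700.25 = 13925.75.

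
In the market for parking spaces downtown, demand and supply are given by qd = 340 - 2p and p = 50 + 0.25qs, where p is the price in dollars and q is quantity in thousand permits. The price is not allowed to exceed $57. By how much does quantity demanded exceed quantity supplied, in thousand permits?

Rearranging supply gives qs = 4p - 200. Without the control the market clears where 340 - 2p = 4p - 200, i.e. p* = 90 and q* = 160.
Since 57 < 90, the ceiling is binding.
At p = 57: qd = 340 - 2·57 = 226 and qs = 4·57 - 200 = 28.
Shortage = qd - qs = 226 - 28 = 198.

198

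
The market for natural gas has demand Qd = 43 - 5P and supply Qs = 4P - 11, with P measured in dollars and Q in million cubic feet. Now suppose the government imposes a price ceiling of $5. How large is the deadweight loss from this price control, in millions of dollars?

Without the control the market clears where 43 - 5P = 4P - 11, i.e. P* = 6 and Q* = 13.
The ceiling of 5 is below the equilibrium price 6, so it binds.
At P = 5: Qd = 43 - 5·5 = 18 and Qs = 4·5 - 11 = 9.
Quantity traded falls to 9. At Q = 9 the demand price is (43 - 9)/5 = 6.8 and the supply price is (11 + 9)/4 = 5.
Deadweight loss = ½ · (6.8 - 5) · (13 - 9) = ½ · 1.8 · 4 = 3.6.

3.6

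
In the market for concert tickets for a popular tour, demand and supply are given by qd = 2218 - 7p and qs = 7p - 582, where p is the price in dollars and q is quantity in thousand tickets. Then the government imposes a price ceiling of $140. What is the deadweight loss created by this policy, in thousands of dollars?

In a free market, 2218 - 7p = 7p - 582 gives the equilibrium p* = 200, q* = 818.
The ceiling of 140 is below the equilibrium price 200, so it binds.
At p = 140: qd = 2218 - 7·140 = 1238 and qs = 7·140 - 582 = 398.
Quantity traded falls to 398. At q = 398 the demand price is (2218 - 398)/7 = 260 and the supply price is (582 + 398)/7 = 140.
Deadweight loss = ½ · (260 - 140) · (818 - 398) = ½ · 120 · 420 = 25200.

25200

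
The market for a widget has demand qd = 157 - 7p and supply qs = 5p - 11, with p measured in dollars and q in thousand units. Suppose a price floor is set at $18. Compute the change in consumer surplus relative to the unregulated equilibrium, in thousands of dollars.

Without the control the market clears where 157 - 7p = 5p - 11, i.e. p* = 14 and q* = 59.
Since 18 > 14, the floor is binding.
At p = 18: qd = 157 - 7·18 = 31 and qs = 5·18 - 11 = 79.
Consumer surplus without the control is ½ · (157/7 - 14) · 59 = 3481/14.
With the floor, consumers buy 31 units at 18, so CS = ½ · (157/7 - 18) · 31 = 961/14.
Change in consumer surplus = 961/14 - 3481/14 = -180.

-180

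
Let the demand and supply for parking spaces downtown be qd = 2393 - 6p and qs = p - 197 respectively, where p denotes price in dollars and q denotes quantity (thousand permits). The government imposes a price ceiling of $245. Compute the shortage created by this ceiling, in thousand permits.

Setting quantity demanded equal to quantity supplied, 2393 - 6p = p - 197, gives p* = 370 and q* = 173.
Because the ceiling (245) lies below the market-clearing price, it is binding.
At p = 245: qd = 2393 - 6·245 = 923 and qs = 245 - 197 = 48.
Shortage = qd - qs = 923 - 48 = 875.

875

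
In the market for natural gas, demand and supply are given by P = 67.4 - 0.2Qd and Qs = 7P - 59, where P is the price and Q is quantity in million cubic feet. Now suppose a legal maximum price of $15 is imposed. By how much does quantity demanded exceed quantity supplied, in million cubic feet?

Rearranging demand gives Qd = 337 - 5P. Without the control the market clears where 337 - 5P = 7P - 59, i.e. P* = 33 and Q* = 172.
Because the ceiling (15) lies below the market-clearing price, it is binding.
At P = 15: Qd = 337 - 5·15 = 262 and Qs = 7·15 - 59 = 46.
Shortage = Qd - Qs = 262 - 46 = 216.

216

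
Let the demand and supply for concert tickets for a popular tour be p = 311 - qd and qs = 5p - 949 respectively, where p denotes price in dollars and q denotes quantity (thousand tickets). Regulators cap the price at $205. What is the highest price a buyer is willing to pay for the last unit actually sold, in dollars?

Rearranging demand gives qd = 311 - p. Without the control the market clears where 311 - p = 5p - 949, i.e. p* = 210 and q* = 101.
The ceiling of 205 is below the equilibrium price 210, so it binds.
At p = 205: qd = 311 - 205 = 106 and qs = 5·205 - 949 = 76.
Only 76 units reach the market. On the demand curve, the marginal buyer's willingness to pay at q = 76 is (311 - 76) = 235.

235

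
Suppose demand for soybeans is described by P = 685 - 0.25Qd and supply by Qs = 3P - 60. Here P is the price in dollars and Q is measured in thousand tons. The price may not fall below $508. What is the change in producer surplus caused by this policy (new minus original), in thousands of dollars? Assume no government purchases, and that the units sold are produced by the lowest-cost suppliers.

Rearranging demand gives Qd = 2740 - 4P. Without the control the market clears where 2740 - 4P = 3P - 60, i.e. P* = 400 and Q* = 1140.
The floor of 508 is above the equilibrium price 400, so it binds.
At P = 508: Qd = 2740 - 4·508 = 708 and Qs = 3·508 - 60 = 1464.
Producer surplus without the control is ½ · (400 - 20) · 1140 = 216600.
With the floor, 708 units are sold at 508. The supply price at Q = 708 is 256, so PS = ½ · [(508 - 20) + (508 - 256)] · 708 = 261960.
Change in producer surplus = 261960 - 216600 = 45360.

45360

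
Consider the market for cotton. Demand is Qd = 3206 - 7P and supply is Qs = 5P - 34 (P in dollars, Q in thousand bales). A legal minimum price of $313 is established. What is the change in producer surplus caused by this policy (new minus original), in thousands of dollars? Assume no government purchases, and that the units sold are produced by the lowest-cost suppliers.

34584.9

Equilibrium: 3206 - 7P = 5P - 34, so 3240 = 12P and P* = 270, Q* = 1316.
Because the floor (313) lies above the market-clearing price, it is binding.
At P = 313: Qd = 3206 - 7·313 = 1015 and Qs = 5·313 - 34 = 1531.
Producer surplus without the control is ½ · (270 - 6.8) · 1316 = 173185.6.
With the floor, 1015 units are sold at 313. The supply price at Q = 1015 is 209.8, so PS = ½ · [(313 - 6.8) + (313 - 209.8)] · 1015 = 207770.5.
Change in producer surplus = 207770.5 - 173185.6 = 34584.9.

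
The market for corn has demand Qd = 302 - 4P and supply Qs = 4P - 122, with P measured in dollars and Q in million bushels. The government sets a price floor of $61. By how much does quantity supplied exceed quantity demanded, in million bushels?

64

Without the control the market clears where 302 - 4P = 4P - 122, i.e. P* = 53 and Q* = 90.
Since 61 > 53, the floor is binding.
At P = 61: Qd = 302 - 4·61 = 58 and Qs = 4·61 - 122 = 122.
Surplus = Qs - Qd = 122 - 58 = 64.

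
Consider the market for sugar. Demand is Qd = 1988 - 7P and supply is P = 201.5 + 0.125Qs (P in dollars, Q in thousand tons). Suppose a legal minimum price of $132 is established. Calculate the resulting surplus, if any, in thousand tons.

Rearranging supply gives Qs = 8P - 1612. In a free market, 1988 - 7P = 8P - 1612 gives the equilibrium P* = 240, Q* = 308.
Since 132 is below P* = 240, the floor does not bind and the free-market outcome prevails.
Since the control does not bind, there is no surplus.

0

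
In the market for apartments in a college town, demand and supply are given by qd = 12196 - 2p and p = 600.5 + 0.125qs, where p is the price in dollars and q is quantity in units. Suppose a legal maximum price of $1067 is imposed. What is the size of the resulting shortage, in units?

Rearranging supply gives qs = 8p - 4804. Setting quantity demanded equal to quantity supplied, 12196 - 2p = 8p - 4804, gives p* = 1700 and q* = 8796.
The ceiling of 1067 is below the equilibrium price 1700, so it binds.
At p = 1067: qd = 12196 - 2·1067 = 10062 and qs = 8·1067 - 4804 = 3732.
Shortage = qd - qs = 10062 - 3732 = 6330.

6330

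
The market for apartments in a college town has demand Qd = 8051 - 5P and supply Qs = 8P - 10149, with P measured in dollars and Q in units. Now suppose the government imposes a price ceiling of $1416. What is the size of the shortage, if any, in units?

Without the control the market clears where 8051 - 5P = 8P - 10149, i.e. P* = 1400 and Q* = 1051.
The ceiling of 1416 is above the equilibrium price 1400, so it is not binding; the market clears at P* = 1400, Q* = 1051.
Since the control does not bind, there is no shortage.

0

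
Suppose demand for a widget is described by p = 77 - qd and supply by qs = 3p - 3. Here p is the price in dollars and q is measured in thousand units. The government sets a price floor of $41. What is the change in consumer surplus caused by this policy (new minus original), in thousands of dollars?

Rearranging demand gives qd = 77 - p. Setting quantity demanded equal to quantity supplied, 77 - p = 3p - 3, gives p* = 20 and q* = 57.
The floor of 41 is above the equilibrium price 20, so it binds.
At p = 41: qd = 77 - 41 = 36 and qs = 3·41 - 3 = 120.
Consumer surplus without the control is ½ · (77 - 20) · 57 = 1624.5.
With the floor, consumers buy 36 units at 41, so CS = ½ · (77 - 41) · 36 = 648.
Change in consumer surplus = 648 - 1624.5 = -976.5.

-976.5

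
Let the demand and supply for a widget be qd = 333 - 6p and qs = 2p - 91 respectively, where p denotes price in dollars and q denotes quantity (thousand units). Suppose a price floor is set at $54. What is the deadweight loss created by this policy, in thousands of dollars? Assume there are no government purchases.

12

In a free market, 333 - 6p = 2p - 91 gives the equilibrium p* = 53, q* = 15.
Because the floor (54) lies above the market-clearing price, it is binding.
At p = 54: qd = 333 - 6·54 = 9 and qs = 2·54 - 91 = 17.
Quantity traded falls to 9. At q = 9 the demand price is (333 - 9)/6 = 54 and the supply price is (91 + 9)/2 = 50.
Deadweight loss = ½ · (54 - 50) · (15 - 9) = ½ · 4 · 6 = 12.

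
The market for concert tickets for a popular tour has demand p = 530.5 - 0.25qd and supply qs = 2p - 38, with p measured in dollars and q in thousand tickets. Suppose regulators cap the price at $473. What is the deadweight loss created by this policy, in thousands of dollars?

0

Rearranging demand gives qd = 2122 - 4p. Equilibrium: 2122 - 4p = 2p - 38, so 2160 = 6p and p* = 360, q* = 682.
Since 473 is above p* = 360, the ceiling does not bind and the free-market outcome prevails.
Since the control does not bind, no trades are prevented and deadweight loss is zero.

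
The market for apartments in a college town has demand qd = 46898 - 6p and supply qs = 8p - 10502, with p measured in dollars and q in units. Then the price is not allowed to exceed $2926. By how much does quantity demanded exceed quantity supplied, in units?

16436

Without the control the market clears where 46898 - 6p = 8p - 10502, i.e. p* = 4100 and q* = 22298.
The ceiling of 2926 is below the equilibrium price 4100, so it binds.
At p = 2926: qd = 46898 - 6·2926 = 29342 and qs = 8·2926 - 10502 = 12906.
Shortage = qd - qs = 29342 - 12906 = 16436.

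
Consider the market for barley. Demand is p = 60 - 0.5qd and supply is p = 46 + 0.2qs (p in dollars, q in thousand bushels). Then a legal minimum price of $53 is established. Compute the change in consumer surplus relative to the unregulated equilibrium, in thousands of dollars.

-51

Rearranging demand gives qd = 120 - 2p; rearranging supply gives qs = 5p - 230. In a free market, 120 - 2p = 5p - 230 gives the equilibrium p* = 50, q* = 20.
The floor of 53 is above the equilibrium price 50, so it binds.
At p = 53: qd = 120 - 2·53 = 14 and qs = 5·53 - 230 = 35.
Consumer surplus without the control is ½ · (60 - 50) · 20 = 100.
With the floor, consumers buy 14 units at 53, so CS = ½ · (60 - 53) · 14 = 49.
Change in consumer surplus = 49 - 100 = -51.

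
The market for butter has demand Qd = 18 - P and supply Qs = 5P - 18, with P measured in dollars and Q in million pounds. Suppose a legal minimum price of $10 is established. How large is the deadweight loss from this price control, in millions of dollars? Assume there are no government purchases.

Equilibrium: 18 - P = 5P - 18, so 36 = 6P and P* = 6, Q* = 12.
Because the floor (10) lies above the market-clearing price, it is binding.
At P = 10: Qd = 18 - 10 = 8 and Qs = 5·10 - 18 = 32.
Quantity traded falls to 8. At Q = 8 the demand price is 18 - 8 = 10 and the supply price is (18 + 8)/5 = 5.2.
Deadweight loss = ½ · (10 - 5.2) · (12 - 8) = ½ · 4.8 · 4 = 9.6.

9.6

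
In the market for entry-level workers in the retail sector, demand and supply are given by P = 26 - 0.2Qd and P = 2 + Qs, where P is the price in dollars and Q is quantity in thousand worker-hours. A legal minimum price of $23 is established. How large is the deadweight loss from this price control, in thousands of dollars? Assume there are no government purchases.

15

Rearranging demand gives Qd = 130 - 5P; rearranging supply gives Qs = P - 2. Setting quantity demanded equal to quantity supplied, 130 - 5P = P - 2, gives P* = 22 and Q* = 20.
The floor of 23 is above the equilibrium price 22, so it binds.
At P = 23: Qd = 130 - 5·23 = 15 and Qs = 23 - 2 = 21.
Quantity traded falls to 15. At Q = 15 the demand price is (130 - 15)/5 = 23 and the supply price is 2 + 15 = 17.
Deadweight loss = ½ · (23 - 17) · (20 - 15) = ½ · 6 · 5 = 15.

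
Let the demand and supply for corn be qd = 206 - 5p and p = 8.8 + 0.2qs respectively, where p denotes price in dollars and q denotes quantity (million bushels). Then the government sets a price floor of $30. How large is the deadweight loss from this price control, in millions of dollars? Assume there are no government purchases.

Rearranging supply gives qs = 5p - 44. Setting quantity demanded equal to quantity supplied, 206 - 5p = 5p - 44, gives p* = 25 and q* = 81.
The floor of 30 is above the equilibrium price 25, so it binds.
At p = 30: qd = 206 - 5·30 = 56 and qs = 5·30 - 44 = 106.
Quantity traded falls to 56. At q = 56 the demand price is (206 - 56)/5 = 30 and the supply price is (44 + 56)/5 = 20.
Deadweight loss = ½ · (30 - 20) · (81 - 56) = ½ · 10 · 25 = 125.

125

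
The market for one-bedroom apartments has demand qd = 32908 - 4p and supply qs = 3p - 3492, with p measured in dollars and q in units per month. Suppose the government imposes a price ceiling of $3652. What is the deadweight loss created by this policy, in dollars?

6290298

Without the control the market clears where 32908 - 4p = 3p - 3492, i.e. p* = 5200 and q* = 12108.
Since 3652 < 5200, the ceiling is binding.
At p = 3652: qd = 32908 - 4·3652 = 18300 and qs = 3·3652 - 3492 = 7464.
Quantity traded falls to 7464. At q = 7464 the demand price is (32908 - 7464)/4 = 6361 and the supply price is (3492 + 7464)/3 = 3652.
Deadweight loss = ½ · (6361 - 3652) · (12108 - 7464) = ½ · 2709 · 4644 = 6290298.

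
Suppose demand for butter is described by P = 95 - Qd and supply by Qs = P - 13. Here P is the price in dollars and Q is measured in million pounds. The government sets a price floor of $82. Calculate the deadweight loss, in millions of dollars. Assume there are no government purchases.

784

Rearranging demand gives Qd = 95 - P. Setting quantity demanded equal to quantity supplied, 95 - P = P - 13, gives P* = 54 and Q* = 41.
The floor of 82 is above the equilibrium price 54, so it binds.
At P = 82: Qd = 95 - 82 = 13 and Qs = 82 - 13 = 69.
Quantity traded falls to 13. At Q = 13 the demand price is 95 - 13 = 82 and the supply price is 13 + 13 = 26.
Deadweight loss = ½ · (82 - 26) · (41 - 13) = ½ · 56 · 28 = 784.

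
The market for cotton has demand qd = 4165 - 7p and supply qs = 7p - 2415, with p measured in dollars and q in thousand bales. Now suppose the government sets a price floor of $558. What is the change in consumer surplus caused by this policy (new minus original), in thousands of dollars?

Without the control the market clears where 4165 - 7p = 7p - 2415, i.e. p* = 470 and q* = 875.
Since 558 > 470, the floor is binding.
At p = 558: qd = 4165 - 7·558 = 259 and qs = 7·558 - 2415 = 1491.
Consumer surplus without the control is ½ · (595 - 470) · 875 = 54687.5.
With the floor, consumers buy 259 units at 558, so CS = ½ · (595 - 558) · 259 = 4791.5.
Change in consumer surplus = 4791.5 - 54687.5 = -49896.

-49896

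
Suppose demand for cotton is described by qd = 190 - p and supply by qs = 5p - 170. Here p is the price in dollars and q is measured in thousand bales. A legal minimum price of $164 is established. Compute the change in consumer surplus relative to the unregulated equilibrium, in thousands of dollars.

-8112

In a free market, 190 - p = 5p - 170 gives the equilibrium p* = 60, q* = 130.
The floor of 164 is above the equilibrium price 60, so it binds.
At p = 164: qd = 190 - 164 = 26 and qs = 5·164 - 170 = 650.
Consumer surplus without the control is ½ · (190 - 60) · 130 = 8450.
With the floor, consumers buy 26 units at 164, so CS = ½ · (190 - 164) · 26 = 338.
Change in consumer surplus = 338 - 8450 = -8112.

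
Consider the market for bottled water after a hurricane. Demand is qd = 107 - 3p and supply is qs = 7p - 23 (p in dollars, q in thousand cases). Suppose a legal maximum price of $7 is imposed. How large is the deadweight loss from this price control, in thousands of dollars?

420

Setting quantity demanded equal to quantity supplied, 107 - 3p = 7p - 23, gives p* = 13 and q* = 68.
Because the ceiling (7) lies below the market-clearing price, it is binding.
At p = 7: qd = 107 - 3·7 = 86 and qs = 7·7 - 23 = 26.
Quantity traded falls to 26. At q = 26 the demand price is (107 - 26)/3 = 27 and the supply price is (23 + 26)/7 = 7.
Deadweight loss = ½ · (27 - 7) · (68 - 26) = ½ · 20 · 42 = 420.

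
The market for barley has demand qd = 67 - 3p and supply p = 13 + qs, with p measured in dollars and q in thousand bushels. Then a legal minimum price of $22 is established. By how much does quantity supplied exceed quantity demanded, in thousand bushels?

Rearranging supply gives qs = p - 13. Setting quantity demanded equal to quantity supplied, 67 - 3p = p - 13, gives p* = 20 and q* = 7.
Since 22 > 20, the floor is binding.
At p = 22: qd = 67 - 3·22 = 1 and qs = 22 - 13 = 9.
Surplus = qs - qd = 9 - 1 = 8.

8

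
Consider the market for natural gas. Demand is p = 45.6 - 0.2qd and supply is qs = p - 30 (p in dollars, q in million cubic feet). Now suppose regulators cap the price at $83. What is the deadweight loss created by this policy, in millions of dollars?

Rearranging demand gives qd = 228 - 5p. Equilibrium: 228 - 5p = p - 30, so 258 = 6p and p* = 43, q* = 13.
Since 83 is above p* = 43, the ceiling does not bind and the free-market outcome prevails.
Since the control does not bind, no trades are prevented and deadweight loss is zero.

0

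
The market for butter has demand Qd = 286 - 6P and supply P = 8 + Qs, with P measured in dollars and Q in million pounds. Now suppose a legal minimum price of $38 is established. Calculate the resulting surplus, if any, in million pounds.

Rearranging supply gives Qs = P - 8. In a free market, 286 - 6P = P - 8 gives the equilibrium P* = 42, Q* = 34.
Since 38 is below P* = 42, the floor does not bind and the free-market outcome prevails.
Since the control does not bind, there is no surplus.

0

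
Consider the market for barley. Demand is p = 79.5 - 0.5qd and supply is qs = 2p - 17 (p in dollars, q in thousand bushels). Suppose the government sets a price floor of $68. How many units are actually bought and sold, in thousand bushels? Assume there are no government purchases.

23

Rearranging demand gives qd = 159 - 2p. In a free market, 159 - 2p = 2p - 17 gives the equilibrium p* = 44, q* = 71.
The floor of 68 is above the equilibrium price 44, so it binds.
At p = 68: qd = 159 - 2·68 = 23 and qs = 2·68 - 17 = 119.
The quantity actually transacted is the short side, demand: 23.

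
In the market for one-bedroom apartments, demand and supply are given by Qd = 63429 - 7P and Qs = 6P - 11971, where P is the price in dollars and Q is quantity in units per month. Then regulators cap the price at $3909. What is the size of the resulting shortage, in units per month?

Without the control the market clears where 63429 - 7P = 6P - 11971, i.e. P* = 5800 and Q* = 22829.
The ceiling of 3909 is below the equilibrium price 5800, so it binds.
At P = 3909: Qd = 63429 - 7·3909 = 36066 and Qs = 6·3909 - 11971 = 11483.
Shortage = Qd - Qs = 36066 - 11483 = 24583.

24583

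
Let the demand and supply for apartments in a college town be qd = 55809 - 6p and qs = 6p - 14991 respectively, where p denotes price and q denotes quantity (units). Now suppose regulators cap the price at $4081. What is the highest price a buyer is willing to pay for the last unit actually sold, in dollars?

In a free market, 55809 - 6p = 6p - 14991 gives the equilibrium p* = 5900, q* = 20409.
Because the ceiling (4081) lies below the market-clearing price, it is binding.
At p = 4081: qd = 55809 - 6·4081 = 31323 and qs = 6·4081 - 14991 = 9495.
Only 9495 units reach the market. On the demand curve, the marginal buyer's willingness to pay at q = 9495 is (55809 - 9495)/6 = 7719.

7719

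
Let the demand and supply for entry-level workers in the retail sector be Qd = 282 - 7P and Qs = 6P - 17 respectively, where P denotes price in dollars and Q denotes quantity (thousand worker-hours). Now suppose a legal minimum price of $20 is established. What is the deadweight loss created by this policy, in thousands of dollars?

0

In a free market, 282 - 7P = 6P - 17 gives the equilibrium P* = 23, Q* = 121.
Since 20 is below P* = 23, the floor does not bind and the free-market outcome prevails.
Since the control does not bind, no trades are prevented and deadweight loss is zero.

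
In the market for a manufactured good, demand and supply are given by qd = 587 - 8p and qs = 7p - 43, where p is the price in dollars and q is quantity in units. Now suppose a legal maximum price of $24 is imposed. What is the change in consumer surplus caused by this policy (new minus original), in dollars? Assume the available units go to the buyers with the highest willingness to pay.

1257.75

Without the control the market clears where 587 - 8p = 7p - 43, i.e. p* = 42 and q* = 251.
Since 24 < 42, the ceiling is binding.
At p = 24: qd = 587 - 8·24 = 395 and qs = 7·24 - 43 = 125.
Consumer surplus without the control is ½ · (73.375 - 42) · 251 = 3937.5625.
With the ceiling, 125 units are sold at 24 (assume they go to the highest-value buyers). The demand price at q = 125 is 57.75, so CS = ½ · [(73.375 - 24) + (57.75 - 24)] · 125 = 5195.3125.
Change in consumer surplus = 5195.3125 - 3937.5625 = 1257.75.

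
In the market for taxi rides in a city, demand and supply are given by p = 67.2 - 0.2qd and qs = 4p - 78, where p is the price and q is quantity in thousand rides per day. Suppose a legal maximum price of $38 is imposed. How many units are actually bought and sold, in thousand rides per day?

Rearranging demand gives qd = 336 - 5p. Without the control the market clears where 336 - 5p = 4p - 78, i.e. p* = 46 and q* = 106.
Because the ceiling (38) lies below the market-clearing price, it is binding.
At p = 38: qd = 336 - 5·38 = 146 and qs = 4·38 - 78 = 74.
The quantity actually transacted is the short side, supply: 74.

74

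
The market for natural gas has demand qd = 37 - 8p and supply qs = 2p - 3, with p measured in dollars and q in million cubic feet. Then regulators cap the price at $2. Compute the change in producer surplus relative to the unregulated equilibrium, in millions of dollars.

In a free market, 37 - 8p = 2p - 3 gives the equilibrium p* = 4, q* = 5.
Because the ceiling (2) lies below the market-clearing price, it is binding.
At p = 2: qd = 37 - 8·2 = 21 and qs = 2·2 - 3 = 1.
Producer surplus without the control is ½ · (4 - 1.5) · 5 = 6.25.
With the ceiling, producers sell 1 units at 2, so PS = ½ · (2 - 1.5) · 1 = 0.25.
Change in producer surplus = 0.25 - 6.25 = -6.

-6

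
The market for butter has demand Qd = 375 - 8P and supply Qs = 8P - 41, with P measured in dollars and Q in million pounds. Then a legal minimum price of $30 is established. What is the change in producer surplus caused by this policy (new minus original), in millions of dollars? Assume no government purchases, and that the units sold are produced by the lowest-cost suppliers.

Without the control the market clears where 375 - 8P = 8P - 41, i.e. P* = 26 and Q* = 167.
The floor of 30 is above the equilibrium price 26, so it binds.
At P = 30: Qd = 375 - 8·30 = 135 and Qs = 8·30 - 41 = 199.
Producer surplus without the control is ½ · (26 - 5.125) · 167 = 1743.0625.
With the floor, 135 units are sold at 30. The supply price at Q = 135 is 22, so PS = ½ · [(30 - 5.125) + (30 - 22)] · 135 = 2219.0625.
Change in producer surplus = 2219.0625 - 1743.0625 = 476.

476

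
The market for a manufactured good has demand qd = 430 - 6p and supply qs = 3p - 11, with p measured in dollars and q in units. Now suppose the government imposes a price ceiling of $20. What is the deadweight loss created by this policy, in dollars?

1892.25

Equilibrium: 430 - 6p = 3p - 11, so 441 = 9p and p* = 49, q* = 136.
The ceiling of 20 is below the equilibrium price 49, so it binds.
At p = 20: qd = 430 - 6·20 = 310 and qs = 3·20 - 11 = 49.
Quantity traded falls to 49. At q = 49 the demand price is (430 - 49)/6 = 63.5 and the supply price is (11 + 49)/3 = 20.
Deadweight loss = ½ · (63.5 - 20) · (136 - 49) = ½ · 43.5 · 87 = 1892.25.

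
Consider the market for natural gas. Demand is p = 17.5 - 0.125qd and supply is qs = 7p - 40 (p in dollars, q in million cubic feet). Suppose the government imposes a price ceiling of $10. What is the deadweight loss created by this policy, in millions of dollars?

26.25

Rearranging demand gives qd = 140 - 8p. Equilibrium: 140 - 8p = 7p - 40, so 180 = 15p and p* = 12, q* = 44.
Since 10 < 12, the ceiling is binding.
At p = 10: qd = 140 - 8·10 = 60 and qs = 7·10 - 40 = 30.
Quantity traded falls to 30. At q = 30 the demand price is (140 - 30)/8 = 13.75 and the supply price is (40 + 30)/7 = 10.
Deadweight loss = ½ · (13.75 - 10) · (44 - 30) = ½ · 3.75 · 14 = 26.25.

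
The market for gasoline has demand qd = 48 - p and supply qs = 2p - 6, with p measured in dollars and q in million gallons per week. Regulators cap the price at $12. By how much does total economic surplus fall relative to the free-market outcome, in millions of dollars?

In a free market, 48 - p = 2p - 6 gives the equilibrium p* = 18, q* = 30.
Since 12 < 18, the ceiling is binding.
At p = 12: qd = 48 - 12 = 36 and qs = 2·12 - 6 = 18.
Quantity traded falls to 18. At q = 18 the demand price is 48 - 18 = 30 and the supply price is (6 + 18)/2 = 12.
Deadweight loss = ½ · (30 - 12) · (30 - 18) = ½ · 18 · 12 = 108.

108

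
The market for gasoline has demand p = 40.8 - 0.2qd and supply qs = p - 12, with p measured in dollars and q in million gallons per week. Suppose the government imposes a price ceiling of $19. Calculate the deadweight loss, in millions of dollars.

173.4

Rearranging demand gives qd = 204 - 5p. Without the control the market clears where 204 - 5p = p - 12, i.e. p* = 36 and q* = 24.
The ceiling of 19 is below the equilibrium price 36, so it binds.
At p = 19: qd = 204 - 5·19 = 109 and qs = 19 - 12 = 7.
Quantity traded falls to 7. At q = 7 the demand price is (204 - 7)/5 = 39.4 and the supply price is 12 + 7 = 19.
Deadweight loss = ½ · (39.4 - 19) · (24 - 7) = ½ · 20.4 · 17 = 173.4.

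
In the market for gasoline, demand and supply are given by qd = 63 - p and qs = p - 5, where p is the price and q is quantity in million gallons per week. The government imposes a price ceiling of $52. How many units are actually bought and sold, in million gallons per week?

In a free market, 63 - p = p - 5 gives the equilibrium p* = 34, q* = 29.
The ceiling of 52 is above the equilibrium price 34, so it is not binding; the market clears at p* = 34, q* = 29.

29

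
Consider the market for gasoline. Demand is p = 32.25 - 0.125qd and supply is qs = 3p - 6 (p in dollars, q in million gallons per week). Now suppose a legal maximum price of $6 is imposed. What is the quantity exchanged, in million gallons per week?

Rearranging demand gives qd = 258 - 8p. Setting quantity demanded equal to quantity supplied, 258 - 8p = 3p - 6, gives p* = 24 and q* = 66.
Since 6 < 24, the ceiling is binding.
At p = 6: qd = 258 - 8·6 = 210 and qs = 3·6 - 6 = 12.
The quantity actually transacted is the short side, supply: 12.

12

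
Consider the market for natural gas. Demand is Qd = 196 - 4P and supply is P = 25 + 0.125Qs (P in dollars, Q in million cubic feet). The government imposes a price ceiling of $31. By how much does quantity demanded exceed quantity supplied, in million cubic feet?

24

Rearranging supply gives Qs = 8P - 200. Without the control the market clears where 196 - 4P = 8P - 200, i.e. P* = 33 and Q* = 64.
Because the ceiling (31) lies below the market-clearing price, it is binding.
At P = 31: Qd = 196 - 4·31 = 72 and Qs = 8·31 - 200 = 48.
Shortage = Qd - Qs = 72 - 48 = 24.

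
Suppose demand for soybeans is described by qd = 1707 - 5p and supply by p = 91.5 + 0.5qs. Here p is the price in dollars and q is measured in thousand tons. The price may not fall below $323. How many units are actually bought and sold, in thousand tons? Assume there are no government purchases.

Rearranging supply gives qs = 2p - 183. Without the control the market clears where 1707 - 5p = 2p - 183, i.e. p* = 270 and q* = 357.
Because the floor (323) lies above the market-clearing price, it is binding.
At p = 323: qd = 1707 - 5·323 = 92 and qs = 2·323 - 183 = 463.
The quantity actually transacted is the short side, demand: 92.

92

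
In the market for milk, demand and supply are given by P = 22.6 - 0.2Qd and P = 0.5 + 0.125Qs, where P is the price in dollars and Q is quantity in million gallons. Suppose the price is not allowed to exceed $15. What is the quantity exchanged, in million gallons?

Rearranging demand gives Qd = 113 - 5P; rearranging supply gives Qs = 8P - 4. In a free market, 113 - 5P = 8P - 4 gives the equilibrium P* = 9, Q* = 68.
Since 15 is above P* = 9, the ceiling does not bind and the free-market outcome prevails.

68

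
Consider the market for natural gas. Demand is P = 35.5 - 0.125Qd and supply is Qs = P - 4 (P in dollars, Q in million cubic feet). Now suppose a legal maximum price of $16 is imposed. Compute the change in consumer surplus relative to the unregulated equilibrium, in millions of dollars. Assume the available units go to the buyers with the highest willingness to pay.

176

Rearranging demand gives Qd = 284 - 8P. In a free market, 284 - 8P = P - 4 gives the equilibrium P* = 32, Q* = 28.
The ceiling of 16 is below the equilibrium price 32, so it binds.
At P = 16: Qd = 284 - 8·16 = 156 and Qs = 16 - 4 = 12.
Consumer surplus without the control is ½ · (35.5 - 32) · 28 = 49.
With the ceiling, 12 units are sold at 16 (assume they go to the highest-value buyers). The demand price at Q = 12 is 34, so CS = ½ · [(35.5 - 16) + (34 - 16)] · 12 = 225.
Change in consumer surplus = 225 - 49 = 176.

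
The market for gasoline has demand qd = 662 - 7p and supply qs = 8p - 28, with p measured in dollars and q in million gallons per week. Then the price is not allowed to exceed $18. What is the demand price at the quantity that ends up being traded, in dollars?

78

Without the control the market clears where 662 - 7p = 8p - 28, i.e. p* = 46 and q* = 340.
The ceiling of 18 is below the equilibrium price 46, so it binds.
At p = 18: qd = 662 - 7·18 = 536 and qs = 8·18 - 28 = 116.
Only 116 units reach the market. On the demand curve, the marginal buyer's willingness to pay at q = 116 is (662 - 116)/7 = 78.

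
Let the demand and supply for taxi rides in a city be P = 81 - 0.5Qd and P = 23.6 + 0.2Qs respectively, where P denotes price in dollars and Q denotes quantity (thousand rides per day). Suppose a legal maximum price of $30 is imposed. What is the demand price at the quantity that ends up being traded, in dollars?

65

Rearranging demand gives Qd = 162 - 2P; rearranging supply gives Qs = 5P - 118. In a free market, 162 - 2P = 5P - 118 gives the equilibrium P* = 40, Q* = 82.
The ceiling of 30 is below the equilibrium price 40, so it binds.
At P = 30: Qd = 162 - 2·30 = 102 and Qs = 5·30 - 118 = 32.
Only 32 units reach the market. On the demand curve, the marginal buyer's willingness to pay at Q = 32 is (162 - 32)/2 = 65.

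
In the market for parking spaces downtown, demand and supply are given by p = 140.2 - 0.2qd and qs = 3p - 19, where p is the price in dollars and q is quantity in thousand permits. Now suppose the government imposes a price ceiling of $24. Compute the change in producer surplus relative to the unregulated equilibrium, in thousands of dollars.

-10032

Rearranging demand gives qd = 701 - 5p. Without the control the market clears where 701 - 5p = 3p - 19, i.e. p* = 90 and q* = 251.
Because the ceiling (24) lies below the market-clearing price, it is binding.
At p = 24: qd = 701 - 5·24 = 581 and qs = 3·24 - 19 = 53.
Producer surplus without the control is ½ · (90 - 19/3) · 251 = 63001/6.
With the ceiling, producers sell 53 units at 24, so PS = ½ · (24 - 19/3) · 53 = 2809/6.
Change in producer surplus = 2809/6 - 63001/6 = -10032.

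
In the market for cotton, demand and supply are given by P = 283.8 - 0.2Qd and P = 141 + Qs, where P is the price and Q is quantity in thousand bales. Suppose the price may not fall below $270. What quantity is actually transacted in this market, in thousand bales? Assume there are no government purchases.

69

Rearranging demand gives Qd = 1419 - 5P; rearranging supply gives Qs = P - 141. Without the control the market clears where 1419 - 5P = P - 141, i.e. P* = 260 and Q* = 119.
Since 270 > 260, the floor is binding.
At P = 270: Qd = 1419 - 5·270 = 69 and Qs = 270 - 141 = 129.
The quantity actually transacted is the short side, demand: 69.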